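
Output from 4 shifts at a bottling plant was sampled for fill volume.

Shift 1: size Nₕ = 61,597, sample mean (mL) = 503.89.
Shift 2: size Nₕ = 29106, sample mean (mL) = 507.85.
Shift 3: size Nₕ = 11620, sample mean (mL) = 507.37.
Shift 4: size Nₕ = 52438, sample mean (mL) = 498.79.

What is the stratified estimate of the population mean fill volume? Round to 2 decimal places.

503.17

N = 154761; weights Wₕ = Nₕ/N = (0.3980, 0.1881, 0.0751, 0.3388).
x̄_st = Σ Wₕ·x̄ₕ = 0.3980·503.89 + 0.1881·507.85 + 0.0751·507.37 + 0.3388·498.79 ≈ 503.1680...
→ 503.17.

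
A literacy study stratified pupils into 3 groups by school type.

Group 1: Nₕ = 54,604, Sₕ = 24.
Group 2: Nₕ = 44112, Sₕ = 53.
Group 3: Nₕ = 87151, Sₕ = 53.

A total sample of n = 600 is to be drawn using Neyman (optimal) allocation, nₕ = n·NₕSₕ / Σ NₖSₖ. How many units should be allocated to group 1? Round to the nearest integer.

95

1: NₕSₕ = 54604·24 = 1310496
2: NₕSₕ = 44112·53 = 2337936
3: NₕSₕ = 87151·53 = 4619003
Σ NₕSₕ = 8267435.
n_1 = 600·1310496/8267435 = 95.108... → 95.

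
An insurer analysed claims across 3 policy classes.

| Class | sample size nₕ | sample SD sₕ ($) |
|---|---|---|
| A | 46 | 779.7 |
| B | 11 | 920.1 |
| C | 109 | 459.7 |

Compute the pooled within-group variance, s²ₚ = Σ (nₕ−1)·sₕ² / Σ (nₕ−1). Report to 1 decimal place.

359790.1

A: (46−1)·779.7² = 45·607932.09 = 27356944.05
B: (11−1)·920.1² = 10·846584.01 = 8465840.1
C: (109−1)·459.7² = 108·211324.09 = 22823001.72
Numerator = 58645785.87; denominator = Σ(nₕ−1) = 163.
s²ₚ = 58645785.87/163 = 359790.097... → 359790.1.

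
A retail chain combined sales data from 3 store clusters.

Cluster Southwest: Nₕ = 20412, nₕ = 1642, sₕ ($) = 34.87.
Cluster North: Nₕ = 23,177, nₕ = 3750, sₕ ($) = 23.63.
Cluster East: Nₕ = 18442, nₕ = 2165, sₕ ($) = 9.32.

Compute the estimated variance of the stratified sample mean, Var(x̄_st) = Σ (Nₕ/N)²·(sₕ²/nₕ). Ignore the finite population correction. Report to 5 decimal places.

N = 62031. Term for each stratum: Wₕ²sₕ²/nₕ.
Var(x̄_st) = 0.08018337 + 0.02078706 + 0.00354627 = 0.10451670 → 0.10452.

0.10452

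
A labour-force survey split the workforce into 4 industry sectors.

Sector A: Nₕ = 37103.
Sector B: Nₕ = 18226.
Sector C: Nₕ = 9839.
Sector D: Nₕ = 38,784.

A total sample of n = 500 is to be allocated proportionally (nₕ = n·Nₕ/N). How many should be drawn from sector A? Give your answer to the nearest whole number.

178

Share of sector A = 37103/103952 = 0.35692.
Allocate 500 × 0.35692 = 178.462... → 178.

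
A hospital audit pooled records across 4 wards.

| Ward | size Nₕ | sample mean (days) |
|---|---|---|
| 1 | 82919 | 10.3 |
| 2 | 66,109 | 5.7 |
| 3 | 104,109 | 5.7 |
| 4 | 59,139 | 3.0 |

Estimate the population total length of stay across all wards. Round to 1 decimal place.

Estimate total by summing Nₕ·x̄ₕ over strata.
82919·10.3 + 66109·5.7 + 104109·5.7 + 59139·3.0 = 854065.7 + 376821.3 + 593421.3 + 177417 = 2001725.3.

2001725.3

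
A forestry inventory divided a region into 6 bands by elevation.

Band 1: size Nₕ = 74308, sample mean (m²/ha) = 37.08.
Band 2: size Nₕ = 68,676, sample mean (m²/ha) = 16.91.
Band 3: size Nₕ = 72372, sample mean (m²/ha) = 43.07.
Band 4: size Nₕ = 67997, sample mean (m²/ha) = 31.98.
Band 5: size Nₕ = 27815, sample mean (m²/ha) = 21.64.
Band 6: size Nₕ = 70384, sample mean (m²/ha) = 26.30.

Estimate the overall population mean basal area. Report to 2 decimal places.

30.56

N = 74308 + 68676 + 72372 + 67997 + 27815 + 70384 = 381552.
The stratified mean weights each stratum mean by its population share Nₕ/N.
Σ Nₕx̄ₕ = 74308·37.08 + 68676·16.91 + 72372·43.07 + 67997·31.98 + 27815·21.64 + 70384·26.30 = 2755340.64 + 1161311.16 + 3117062.04 + 2174544.06 + 601916.6 + 1851099.2 = 11661273.7.
Divide by N: 11661273.7 / 381552 = 30.5627... → 30.56.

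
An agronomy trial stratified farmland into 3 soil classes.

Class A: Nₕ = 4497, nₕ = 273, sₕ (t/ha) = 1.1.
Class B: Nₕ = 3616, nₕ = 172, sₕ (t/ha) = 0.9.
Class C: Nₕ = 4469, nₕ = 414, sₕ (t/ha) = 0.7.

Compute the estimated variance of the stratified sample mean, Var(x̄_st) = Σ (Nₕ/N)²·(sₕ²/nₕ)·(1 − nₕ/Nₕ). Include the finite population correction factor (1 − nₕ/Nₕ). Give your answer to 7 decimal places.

0.0010378

N = 12582. Term for each stratum: Wₕ²sₕ²/nₕ·(1−nₕ/Nₕ).
Var(x̄_st) = 0.0005318267 + 0.0003704664 + 0.0001354870 = 0.0010377801 → 0.0010378.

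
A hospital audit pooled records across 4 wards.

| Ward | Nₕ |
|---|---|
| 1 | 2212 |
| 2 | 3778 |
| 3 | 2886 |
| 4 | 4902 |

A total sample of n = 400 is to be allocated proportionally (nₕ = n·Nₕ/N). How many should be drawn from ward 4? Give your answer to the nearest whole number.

142

Share of ward 4 = 4902/13778 = 0.35578.
Allocate 400 × 0.35578 = 142.314... → 142.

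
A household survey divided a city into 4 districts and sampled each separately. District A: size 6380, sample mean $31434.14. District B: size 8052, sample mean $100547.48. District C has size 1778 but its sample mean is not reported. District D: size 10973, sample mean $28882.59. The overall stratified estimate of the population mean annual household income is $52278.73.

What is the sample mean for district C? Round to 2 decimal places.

N = 6380 + 8052 + 1778 + 10973 = 27183.
Overall total = μ·N = 52278.73·27183 = 1421092717.59.
Subtract the known strata: 6380·31434.14 + 8052·100547.48 + 10973·28882.59 = 1327086782.23.
Remaining total for district C: 1421092717.59 − 1327086782.23 = 94005935.36.
Divide by its size: 94005935.36 / 1778 = 52871.7297... → 52871.73.

52871.73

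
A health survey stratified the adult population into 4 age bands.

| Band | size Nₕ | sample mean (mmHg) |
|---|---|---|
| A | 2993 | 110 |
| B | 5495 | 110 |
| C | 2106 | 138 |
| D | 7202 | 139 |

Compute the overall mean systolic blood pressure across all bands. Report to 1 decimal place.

x̄_st = (Σ Nₕx̄ₕ) / (Σ Nₕ) = (2993·110 + 5495·110 + 2106·138 + 7202·139) / 17796
= 2225386 / 17796 = 125.050... → 125.0.

125.0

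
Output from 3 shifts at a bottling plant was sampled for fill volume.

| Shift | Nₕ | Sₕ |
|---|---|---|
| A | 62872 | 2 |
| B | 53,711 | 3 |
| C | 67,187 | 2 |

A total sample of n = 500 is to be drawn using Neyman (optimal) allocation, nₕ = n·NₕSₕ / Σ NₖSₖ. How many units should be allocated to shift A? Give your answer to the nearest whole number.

A: NₕSₕ = 62872·2 = 125744
B: NₕSₕ = 53711·3 = 161133
C: NₕSₕ = 67187·2 = 134374
Σ NₕSₕ = 421251.
n_A = 500·125744/421251 = 149.251... → 149.

149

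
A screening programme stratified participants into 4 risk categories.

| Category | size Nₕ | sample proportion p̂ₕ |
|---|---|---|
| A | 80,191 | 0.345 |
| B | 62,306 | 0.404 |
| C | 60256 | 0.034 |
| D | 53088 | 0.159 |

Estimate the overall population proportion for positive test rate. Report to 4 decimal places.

0.2475

N = 80191 + 62306 + 60256 + 53088 = 255841.
Overall proportion = Σ (Nₕ/N)·p̂ₕ.
Σ Nₕp̂ₕ = 27665.895 + 25171.624 + 2048.704 + 8440.992 = 63327.215.
63327.215 / 255841 = 0.247526... → 0.2475.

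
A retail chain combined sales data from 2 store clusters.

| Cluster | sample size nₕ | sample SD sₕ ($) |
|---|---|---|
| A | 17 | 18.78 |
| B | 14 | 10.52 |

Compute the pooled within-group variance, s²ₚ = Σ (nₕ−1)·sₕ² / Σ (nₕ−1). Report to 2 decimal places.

A: (17−1)·18.78² = 16·352.6884 = 5643.0144
B: (14−1)·10.52² = 13·110.6704 = 1438.7152
Numerator = 7081.7296; denominator = Σ(nₕ−1) = 29.
s²ₚ = 7081.7296/29 = 244.1976... → 244.20.

244.20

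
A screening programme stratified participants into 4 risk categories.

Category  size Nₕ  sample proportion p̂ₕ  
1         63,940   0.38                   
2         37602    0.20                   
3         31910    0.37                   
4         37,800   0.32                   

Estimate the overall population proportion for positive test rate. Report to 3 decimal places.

0.325

Wₕ = Nₕ/N with N = 171252: 0.3734, 0.2196, 0.1863, 0.2207.
p̂_st = 0.3734·0.38 + 0.2196·0.20 + 0.1863·0.37 + 0.2207·0.32 ≈ 0.32537... → 0.325.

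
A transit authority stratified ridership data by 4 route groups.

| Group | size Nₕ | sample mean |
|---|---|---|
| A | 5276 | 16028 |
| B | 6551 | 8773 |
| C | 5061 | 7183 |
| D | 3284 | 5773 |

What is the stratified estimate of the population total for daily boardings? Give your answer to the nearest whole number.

Estimate total by summing Nₕ·x̄ₕ over strata.
5276·16028 + 6551·8773 + 5061·7183 + 3284·5773 = 84563728 + 57471923 + 36353163 + 18958532 = 197347346.

197347346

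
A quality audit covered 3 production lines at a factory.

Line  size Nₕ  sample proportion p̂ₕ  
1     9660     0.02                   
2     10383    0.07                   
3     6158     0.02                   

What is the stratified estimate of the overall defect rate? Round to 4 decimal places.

0.0398

Wₕ = Nₕ/N with N = 26201: 0.3687, 0.3963, 0.2350.
p̂_st = 0.3687·0.02 + 0.3963·0.07 + 0.2350·0.02 ≈ 0.039814... → 0.0398.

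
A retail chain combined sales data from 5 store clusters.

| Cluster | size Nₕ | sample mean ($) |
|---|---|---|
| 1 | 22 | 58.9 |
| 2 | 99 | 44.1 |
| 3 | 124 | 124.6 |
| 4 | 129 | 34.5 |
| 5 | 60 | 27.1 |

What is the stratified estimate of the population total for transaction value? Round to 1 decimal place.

27188.6

1: 22·58.9 = 1295.8
2: 99·44.1 = 4365.9
3: 124·124.6 = 15450.4
4: 129·34.5 = 4450.5
5: 60·27.1 = 1626
τ̂ = Σ Nₕx̄ₕ = 27188.6.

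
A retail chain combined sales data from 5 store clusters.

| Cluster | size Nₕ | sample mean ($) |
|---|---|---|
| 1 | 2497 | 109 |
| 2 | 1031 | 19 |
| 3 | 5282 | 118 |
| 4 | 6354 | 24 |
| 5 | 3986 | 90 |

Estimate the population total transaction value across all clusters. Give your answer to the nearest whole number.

1426274

Estimate total by summing Nₕ·x̄ₕ over strata.
2497·109 + 1031·19 + 5282·118 + 6354·24 + 3986·90 = 272173 + 19589 + 623276 + 152496 + 358740 = 1426274.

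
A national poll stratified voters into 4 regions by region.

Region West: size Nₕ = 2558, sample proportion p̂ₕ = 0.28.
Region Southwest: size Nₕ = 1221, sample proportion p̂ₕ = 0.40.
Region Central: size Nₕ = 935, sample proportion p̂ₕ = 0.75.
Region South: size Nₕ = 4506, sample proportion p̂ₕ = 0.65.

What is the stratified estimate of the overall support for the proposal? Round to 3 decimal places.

0.524

N = 2558 + 1221 + 935 + 4506 = 9220.
Overall proportion = Σ (Nₕ/N)·p̂ₕ.
Σ Nₕp̂ₕ = 716.24 + 488.4 + 701.25 + 2928.9 = 4834.79.
4834.79 / 9220 = 0.52438... → 0.524.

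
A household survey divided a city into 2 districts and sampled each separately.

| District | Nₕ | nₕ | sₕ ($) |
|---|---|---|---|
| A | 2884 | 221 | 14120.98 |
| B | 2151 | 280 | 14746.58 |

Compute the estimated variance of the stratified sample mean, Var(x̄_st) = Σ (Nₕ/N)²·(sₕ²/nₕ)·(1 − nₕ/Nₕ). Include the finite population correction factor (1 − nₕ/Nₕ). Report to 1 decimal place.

396634.5

N = 5035; Wₕ = Nₕ/N.
district A: (2884/5035)²·14120.98²/221·(1 − 221/2884) = 273341.0604
district B: (2151/5035)²·14746.58²/280·(1 − 280/2151) = 123293.4029
Sum = 396634.4633 → 396634.5.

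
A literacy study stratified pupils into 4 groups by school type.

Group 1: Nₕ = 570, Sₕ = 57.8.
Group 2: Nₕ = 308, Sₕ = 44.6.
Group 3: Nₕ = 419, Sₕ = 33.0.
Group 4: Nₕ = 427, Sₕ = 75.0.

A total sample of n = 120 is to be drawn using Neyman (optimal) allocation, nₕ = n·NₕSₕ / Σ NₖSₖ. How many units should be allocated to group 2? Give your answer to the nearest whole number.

1: NₕSₕ = 570·57.8 = 32946
2: NₕSₕ = 308·44.6 = 13736.8
3: NₕSₕ = 419·33.0 = 13827
4: NₕSₕ = 427·75.0 = 32025
Σ NₕSₕ = 92534.8.
n_2 = 120·13736.8/92534.8 = 17.814... → 18.

18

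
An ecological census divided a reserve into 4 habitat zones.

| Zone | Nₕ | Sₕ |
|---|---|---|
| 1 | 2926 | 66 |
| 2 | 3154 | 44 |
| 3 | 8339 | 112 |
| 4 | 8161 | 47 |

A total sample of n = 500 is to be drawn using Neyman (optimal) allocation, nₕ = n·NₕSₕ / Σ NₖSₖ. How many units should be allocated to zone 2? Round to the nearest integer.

1: NₕSₕ = 2926·66 = 193116
2: NₕSₕ = 3154·44 = 138776
3: NₕSₕ = 8339·112 = 933968
4: NₕSₕ = 8161·47 = 383567
Σ NₕSₕ = 1649427.
n_2 = 500·138776/1649427 = 42.068... → 42.

42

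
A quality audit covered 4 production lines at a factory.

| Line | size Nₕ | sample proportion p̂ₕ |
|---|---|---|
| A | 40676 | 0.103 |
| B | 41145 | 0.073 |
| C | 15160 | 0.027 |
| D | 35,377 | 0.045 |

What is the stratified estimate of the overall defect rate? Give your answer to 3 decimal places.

0.069

N = 40676 + 41145 + 15160 + 35377 = 132358.
Overall proportion = Σ (Nₕ/N)·p̂ₕ.
Σ Nₕp̂ₕ = 4189.628 + 3003.585 + 409.32 + 1591.965 = 9194.498.
9194.498 / 132358 = 0.06947... → 0.069.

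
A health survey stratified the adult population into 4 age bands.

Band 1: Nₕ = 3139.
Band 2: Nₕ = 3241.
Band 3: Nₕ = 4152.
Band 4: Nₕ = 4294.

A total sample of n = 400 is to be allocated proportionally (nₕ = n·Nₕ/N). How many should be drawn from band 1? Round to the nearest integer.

85

N = 3139 + 3241 + 4152 + 4294 = 14826.
n_1 = 400·3139/14826 = 84.689... → 85.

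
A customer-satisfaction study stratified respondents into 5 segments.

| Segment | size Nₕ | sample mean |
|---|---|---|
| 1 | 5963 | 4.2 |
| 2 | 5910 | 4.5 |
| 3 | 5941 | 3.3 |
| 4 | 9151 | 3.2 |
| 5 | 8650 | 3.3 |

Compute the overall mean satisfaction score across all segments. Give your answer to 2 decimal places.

3.62

N = 35615; weights Wₕ = Nₕ/N = (0.1674, 0.1659, 0.1668, 0.2569, 0.2429).
x̄_st = Σ Wₕ·x̄ₕ = 0.1674·4.2 + 0.1659·4.5 + 0.1668·3.3 + 0.2569·3.2 + 0.2429·3.3 ≈ 3.6241...
→ 3.62.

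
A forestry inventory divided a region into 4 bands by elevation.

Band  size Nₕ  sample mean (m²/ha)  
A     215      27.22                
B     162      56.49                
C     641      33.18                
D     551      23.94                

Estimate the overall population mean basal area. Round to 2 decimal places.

31.53

N = 215 + 162 + 641 + 551 = 1569.
Weight each subgroup mean by Nₕ/N and sum.
Σ Nₕx̄ₕ = 215·27.22 + 162·56.49 + 641·33.18 + 551·23.94 = 5852.3 + 9151.38 + 21268.38 + 13190.94 = 49463.
Divide by N: 49463 / 1569 = 31.5252... → 31.53.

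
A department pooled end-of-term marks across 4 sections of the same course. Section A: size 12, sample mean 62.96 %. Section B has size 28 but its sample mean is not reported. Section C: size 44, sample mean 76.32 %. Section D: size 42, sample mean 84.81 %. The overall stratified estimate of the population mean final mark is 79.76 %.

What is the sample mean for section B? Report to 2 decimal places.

84.79

Σ Nₕx̄ₕ = N·μ, so 28·x̄_B = 126·79.76 − (12·62.96 + 44·76.32 + 42·84.81).
= 10049.76 − 7675.62 = 2374.14.
x̄_B = 2374.14 / 28 = 84.7907... → 84.79.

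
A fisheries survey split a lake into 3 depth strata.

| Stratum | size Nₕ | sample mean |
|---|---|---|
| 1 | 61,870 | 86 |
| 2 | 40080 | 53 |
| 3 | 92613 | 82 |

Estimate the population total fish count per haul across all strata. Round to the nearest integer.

15039326

Population total = Σ Nₕ·x̄ₕ (each stratum's size times its mean).
61870·86 + 40080·53 + 92613·82 = 5320820 + 2124240 + 7594266 = 15039326.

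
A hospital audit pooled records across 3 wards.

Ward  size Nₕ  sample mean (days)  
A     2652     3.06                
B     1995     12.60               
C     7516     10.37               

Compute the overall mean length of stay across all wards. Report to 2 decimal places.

N = 12163; weights Wₕ = Nₕ/N = (0.2180, 0.1640, 0.6179).
x̄_st = Σ Wₕ·x̄ₕ = 0.2180·3.06 + 0.1640·12.60 + 0.6179·10.37 ≈ 9.1419...
→ 9.14.

9.14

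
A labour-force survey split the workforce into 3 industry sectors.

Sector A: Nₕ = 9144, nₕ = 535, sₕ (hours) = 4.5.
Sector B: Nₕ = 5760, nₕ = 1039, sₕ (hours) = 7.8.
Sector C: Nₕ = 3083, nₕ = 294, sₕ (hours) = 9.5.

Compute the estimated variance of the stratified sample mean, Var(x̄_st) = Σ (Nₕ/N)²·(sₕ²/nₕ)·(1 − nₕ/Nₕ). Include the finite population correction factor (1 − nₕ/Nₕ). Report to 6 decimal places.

N = 17987. Term for each stratum: Wₕ²sₕ²/nₕ·(1−nₕ/Nₕ).
Var(x̄_st) = 0.009209641 + 0.004921672 + 0.008158390 = 0.022289703 → 0.022290.

0.022290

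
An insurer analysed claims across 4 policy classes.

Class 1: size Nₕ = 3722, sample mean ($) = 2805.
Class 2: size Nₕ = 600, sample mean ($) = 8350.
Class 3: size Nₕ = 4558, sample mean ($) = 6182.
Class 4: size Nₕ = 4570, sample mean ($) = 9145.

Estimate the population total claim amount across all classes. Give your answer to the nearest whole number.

85420416

1: 3722·2805 = 10440210
2: 600·8350 = 5010000
3: 4558·6182 = 28177556
4: 4570·9145 = 41792650
τ̂ = Σ Nₕx̄ₕ = 85420416.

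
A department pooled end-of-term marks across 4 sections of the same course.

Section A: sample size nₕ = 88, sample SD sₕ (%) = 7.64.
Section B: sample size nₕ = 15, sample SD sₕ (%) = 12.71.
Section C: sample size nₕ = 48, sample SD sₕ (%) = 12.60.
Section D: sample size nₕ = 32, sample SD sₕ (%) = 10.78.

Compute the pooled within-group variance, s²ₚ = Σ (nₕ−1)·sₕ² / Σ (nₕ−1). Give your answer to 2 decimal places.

102.82

A: (88−1)·7.64² = 87·58.3696 = 5078.1552
B: (15−1)·12.71² = 14·161.5441 = 2261.6174
C: (48−1)·12.60² = 47·158.76 = 7461.72
D: (32−1)·10.78² = 31·116.2084 = 3602.4604
Numerator = 18403.953; denominator = Σ(nₕ−1) = 179.
s²ₚ = 18403.953/179 = 102.8154... → 102.82.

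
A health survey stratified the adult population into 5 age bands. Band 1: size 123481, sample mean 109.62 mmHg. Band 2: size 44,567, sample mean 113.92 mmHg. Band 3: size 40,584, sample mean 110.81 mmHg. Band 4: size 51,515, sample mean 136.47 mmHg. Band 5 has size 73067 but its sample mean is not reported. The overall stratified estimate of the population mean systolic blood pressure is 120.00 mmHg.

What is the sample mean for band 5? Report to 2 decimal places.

N = 123481 + 44567 + 40584 + 51515 + 73067 = 333214.
Overall total = μ·N = 120.00·333214 = 39985680.
Subtract the known strata: 123481·109.62 + 44567·113.92 + 40584·110.81 + 51515·136.47 = 30140424.95.
Remaining total for band 5: 39985680 − 30140424.95 = 9845255.05.
Divide by its size: 9845255.05 / 73067 = 134.7428... → 134.74.

134.74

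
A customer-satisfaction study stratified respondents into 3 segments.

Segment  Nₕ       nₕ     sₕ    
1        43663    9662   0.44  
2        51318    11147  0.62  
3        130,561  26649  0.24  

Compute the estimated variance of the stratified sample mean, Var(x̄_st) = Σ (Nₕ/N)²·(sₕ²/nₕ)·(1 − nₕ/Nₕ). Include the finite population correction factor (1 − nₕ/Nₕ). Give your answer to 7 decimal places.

0.0000026

N = 225542. Term for each stratum: Wₕ²sₕ²/nₕ·(1−nₕ/Nₕ).
Var(x̄_st) = 0.0000005848 + 0.0000013975 + 0.0000005765 = 0.0000025587 → 0.0000026.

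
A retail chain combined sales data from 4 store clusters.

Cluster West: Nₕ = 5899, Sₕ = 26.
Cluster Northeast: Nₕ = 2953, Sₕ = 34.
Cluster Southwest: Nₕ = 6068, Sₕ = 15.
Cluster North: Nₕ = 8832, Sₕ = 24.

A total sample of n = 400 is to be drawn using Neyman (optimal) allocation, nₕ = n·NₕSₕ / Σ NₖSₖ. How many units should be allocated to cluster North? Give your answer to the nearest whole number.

West: NₕSₕ = 5899·26 = 153374
Northeast: NₕSₕ = 2953·34 = 100402
Southwest: NₕSₕ = 6068·15 = 91020
North: NₕSₕ = 8832·24 = 211968
Σ NₕSₕ = 556764.
n_North = 400·211968/556764 = 152.286... → 152.

152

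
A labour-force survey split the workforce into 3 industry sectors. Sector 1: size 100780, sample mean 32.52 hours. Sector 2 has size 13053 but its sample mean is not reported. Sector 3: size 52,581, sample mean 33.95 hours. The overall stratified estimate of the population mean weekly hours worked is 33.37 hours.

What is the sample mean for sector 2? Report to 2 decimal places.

37.60

Σ Nₕx̄ₕ = N·μ, so 13053·x̄_2 = 166414·33.37 − (100780·32.52 + 52581·33.95).
= 5553235.18 − 5062490.55 = 490744.63.
x̄_2 = 490744.63 / 13053 = 37.5963... → 37.60.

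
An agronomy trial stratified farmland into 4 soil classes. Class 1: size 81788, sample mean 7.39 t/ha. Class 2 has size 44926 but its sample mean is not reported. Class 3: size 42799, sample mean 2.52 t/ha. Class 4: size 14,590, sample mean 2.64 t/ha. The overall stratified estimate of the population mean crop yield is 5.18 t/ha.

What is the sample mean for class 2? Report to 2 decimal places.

N = 81788 + 44926 + 42799 + 14590 = 184103.
Overall total = μ·N = 5.18·184103 = 953653.54.
Subtract the known strata: 81788·7.39 + 42799·2.52 + 14590·2.64 = 750784.4.
Remaining total for class 2: 953653.54 − 750784.4 = 202869.14.
Divide by its size: 202869.14 / 44926 = 4.5156... → 4.52.

4.52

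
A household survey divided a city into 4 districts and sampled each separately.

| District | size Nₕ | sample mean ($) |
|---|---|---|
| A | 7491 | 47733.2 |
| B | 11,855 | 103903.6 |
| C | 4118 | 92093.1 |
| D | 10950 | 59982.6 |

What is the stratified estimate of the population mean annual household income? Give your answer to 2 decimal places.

N = 34414; weights Wₕ = Nₕ/N = (0.2177, 0.3445, 0.1197, 0.3182).
x̄_st = Σ Wₕ·x̄ₕ = 0.2177·47733.2 + 0.3445·103903.6 + 0.1197·92093.1 + 0.3182·59982.6 ≈ 76288.5871...
→ 76288.59.

76288.59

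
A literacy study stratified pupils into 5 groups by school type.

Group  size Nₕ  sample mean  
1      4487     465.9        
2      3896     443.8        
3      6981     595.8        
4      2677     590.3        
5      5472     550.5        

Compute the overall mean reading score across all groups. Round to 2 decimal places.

N = 23513; weights Wₕ = Nₕ/N = (0.1908, 0.1657, 0.2969, 0.1139, 0.2327).
x̄_st = Σ Wₕ·x̄ₕ = 0.1908·465.9 + 0.1657·443.8 + 0.2969·595.8 + 0.1139·590.3 + 0.2327·550.5 ≈ 534.6569...
→ 534.66.

534.66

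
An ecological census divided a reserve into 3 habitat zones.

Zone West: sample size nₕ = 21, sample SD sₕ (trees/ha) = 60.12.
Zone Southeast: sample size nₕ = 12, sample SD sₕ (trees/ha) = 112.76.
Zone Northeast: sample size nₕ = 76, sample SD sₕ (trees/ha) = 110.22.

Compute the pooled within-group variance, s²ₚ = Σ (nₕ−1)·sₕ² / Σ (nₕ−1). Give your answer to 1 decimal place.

Degrees of freedom: 20 + 11 + 75 = 106.
Σ(nₕ−1)sₕ² = 20·3614.4144 + 11·12714.8176 + 75·12148.4484 = 1123284.9116.
s²ₚ = 1123284.9116 / 106 = 10597.027... → 10597.0.

10597.0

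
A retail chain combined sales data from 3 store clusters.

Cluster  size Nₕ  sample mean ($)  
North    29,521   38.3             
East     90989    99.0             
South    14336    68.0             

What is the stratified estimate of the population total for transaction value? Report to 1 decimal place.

11113413.3

Population total = Σ Nₕ·x̄ₕ (each stratum's size times its mean).
29521·38.3 + 90989·99.0 + 14336·68.0 = 1130654.3 + 9007911 + 974848 = 11113413.3.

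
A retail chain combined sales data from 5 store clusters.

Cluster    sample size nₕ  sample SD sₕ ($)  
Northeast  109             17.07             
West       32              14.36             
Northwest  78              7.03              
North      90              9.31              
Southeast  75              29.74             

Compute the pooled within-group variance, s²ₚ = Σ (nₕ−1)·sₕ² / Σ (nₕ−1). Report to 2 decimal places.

302.99

Northeast: (109−1)·17.07² = 108·291.3849 = 31469.5692
West: (32−1)·14.36² = 31·206.2096 = 6392.4976
Northwest: (78−1)·7.03² = 77·49.4209 = 3805.4093
North: (90−1)·9.31² = 89·86.6761 = 7714.1729
Southeast: (75−1)·29.74² = 74·884.4676 = 65450.6024
Numerator = 114832.2514; denominator = Σ(nₕ−1) = 379.
s²ₚ = 114832.2514/379 = 302.9875... → 302.99.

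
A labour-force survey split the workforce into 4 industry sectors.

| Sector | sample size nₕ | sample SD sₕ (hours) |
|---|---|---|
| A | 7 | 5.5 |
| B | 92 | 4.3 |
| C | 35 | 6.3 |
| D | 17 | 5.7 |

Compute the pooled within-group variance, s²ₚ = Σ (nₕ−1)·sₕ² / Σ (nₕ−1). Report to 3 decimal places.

Degrees of freedom: 6 + 91 + 34 + 16 = 147.
Σ(nₕ−1)sₕ² = 6·30.25 + 91·18.49 + 34·39.69 + 16·32.49 = 3733.39.
s²ₚ = 3733.39 / 147 = 25.39721... → 25.397.

25.397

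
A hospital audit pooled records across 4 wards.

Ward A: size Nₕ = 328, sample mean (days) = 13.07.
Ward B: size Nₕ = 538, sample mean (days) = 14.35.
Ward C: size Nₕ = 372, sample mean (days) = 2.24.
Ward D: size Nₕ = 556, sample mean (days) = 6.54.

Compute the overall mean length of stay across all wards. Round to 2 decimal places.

9.18

x̄_st = (Σ Nₕx̄ₕ) / (Σ Nₕ) = (328·13.07 + 538·14.35 + 372·2.24 + 556·6.54) / 1794
= 16476.78 / 1794 = 9.1844... → 9.18.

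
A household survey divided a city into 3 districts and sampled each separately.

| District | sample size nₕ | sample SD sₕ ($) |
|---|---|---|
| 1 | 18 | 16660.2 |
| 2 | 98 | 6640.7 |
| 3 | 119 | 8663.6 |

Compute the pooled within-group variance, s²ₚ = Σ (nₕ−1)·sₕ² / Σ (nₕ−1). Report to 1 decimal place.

1: (18−1)·16660.2² = 17·277562264.04 = 4718558488.68
2: (98−1)·6640.7² = 97·44098896.49 = 4277592959.53
3: (119−1)·8663.6² = 118·75057964.96 = 8856839865.28
Numerator = 17852991313.49; denominator = Σ(nₕ−1) = 232.
s²ₚ = 17852991313.49/232 = 76952548.765... → 76952548.8.

76952548.8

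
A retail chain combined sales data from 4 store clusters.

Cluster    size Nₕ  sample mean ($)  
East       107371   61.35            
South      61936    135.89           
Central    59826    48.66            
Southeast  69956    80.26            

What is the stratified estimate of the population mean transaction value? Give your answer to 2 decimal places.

78.67

N = 299089; weights Wₕ = Nₕ/N = (0.3590, 0.2071, 0.2000, 0.2339).
x̄_st = Σ Wₕ·x̄ₕ = 0.3590·61.35 + 0.2071·135.89 + 0.2000·48.66 + 0.2339·80.26 ≈ 78.6705...
→ 78.67.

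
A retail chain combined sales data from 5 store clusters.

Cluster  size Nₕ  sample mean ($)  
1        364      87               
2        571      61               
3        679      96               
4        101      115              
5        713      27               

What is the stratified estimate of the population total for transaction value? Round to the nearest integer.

162549

1: 364·87 = 31668
2: 571·61 = 34831
3: 679·96 = 65184
4: 101·115 = 11615
5: 713·27 = 19251
τ̂ = Σ Nₕx̄ₕ = 162549.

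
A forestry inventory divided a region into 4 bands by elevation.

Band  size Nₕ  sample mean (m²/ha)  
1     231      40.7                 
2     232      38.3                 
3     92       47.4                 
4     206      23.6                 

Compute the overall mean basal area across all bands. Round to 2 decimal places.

36.15

N = 761; weights Wₕ = Nₕ/N = (0.3035, 0.3049, 0.1209, 0.2707).
x̄_st = Σ Wₕ·x̄ₕ = 0.3035·40.7 + 0.3049·38.3 + 0.1209·47.4 + 0.2707·23.6 ≈ 36.1494...
→ 36.15.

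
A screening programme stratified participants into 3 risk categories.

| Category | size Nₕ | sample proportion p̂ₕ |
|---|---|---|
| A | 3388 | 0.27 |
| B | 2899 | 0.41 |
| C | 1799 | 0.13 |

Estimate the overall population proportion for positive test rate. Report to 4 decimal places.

0.2890

N = 3388 + 2899 + 1799 = 8086.
Overall proportion = Σ (Nₕ/N)·p̂ₕ.
Σ Nₕp̂ₕ = 914.76 + 1188.59 + 233.87 = 2337.22.
2337.22 / 8086 = 0.289045... → 0.2890.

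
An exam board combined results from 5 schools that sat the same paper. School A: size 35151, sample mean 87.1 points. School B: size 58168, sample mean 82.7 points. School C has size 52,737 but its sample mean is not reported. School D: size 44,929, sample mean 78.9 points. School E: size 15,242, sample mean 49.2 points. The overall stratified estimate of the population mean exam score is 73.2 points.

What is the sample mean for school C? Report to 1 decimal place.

Σ Nₕx̄ₕ = N·μ, so 52737·x̄_C = 206227·73.2 − (35151·87.1 + 58168·82.7 + 44929·78.9 + 15242·49.2).
= 15095816.4 − 12166950.2 = 2928866.2.
x̄_C = 2928866.2 / 52737 = 55.537... → 55.5.

55.5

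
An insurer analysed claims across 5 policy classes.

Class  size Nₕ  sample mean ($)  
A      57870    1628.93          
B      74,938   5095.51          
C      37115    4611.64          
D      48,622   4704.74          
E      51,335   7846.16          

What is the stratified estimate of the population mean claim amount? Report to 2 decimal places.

N = 269880; weights Wₕ = Nₕ/N = (0.2144, 0.2777, 0.1375, 0.1802, 0.1902).
x̄_st = Σ Wₕ·x̄ₕ = 0.2144·1628.93 + 0.2777·5095.51 + 0.1375·4611.64 + 0.1802·4704.74 + 0.1902·7846.16 ≈ 4738.4431...
→ 4738.44.

4738.44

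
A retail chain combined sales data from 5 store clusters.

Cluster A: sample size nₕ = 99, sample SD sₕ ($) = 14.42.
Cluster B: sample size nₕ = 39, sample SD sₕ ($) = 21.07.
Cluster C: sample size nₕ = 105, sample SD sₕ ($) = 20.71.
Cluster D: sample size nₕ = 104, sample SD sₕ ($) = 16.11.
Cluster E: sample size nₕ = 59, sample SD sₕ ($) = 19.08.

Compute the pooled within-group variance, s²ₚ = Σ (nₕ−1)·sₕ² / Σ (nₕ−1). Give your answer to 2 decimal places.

323.44

Degrees of freedom: 98 + 38 + 104 + 103 + 58 = 401.
Σ(nₕ−1)sₕ² = 98·207.9364 + 38·443.9449 + 104·428.9041 + 103·259.5321 + 58·364.0464 = 129700.1973.
s²ₚ = 129700.1973 / 401 = 323.4419... → 323.44.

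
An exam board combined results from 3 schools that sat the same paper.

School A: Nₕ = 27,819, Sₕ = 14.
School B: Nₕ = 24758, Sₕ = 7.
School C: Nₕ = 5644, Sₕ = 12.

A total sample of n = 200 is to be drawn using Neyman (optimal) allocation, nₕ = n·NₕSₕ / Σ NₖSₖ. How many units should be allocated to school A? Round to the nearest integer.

A: NₕSₕ = 27819·14 = 389466
B: NₕSₕ = 24758·7 = 173306
C: NₕSₕ = 5644·12 = 67728
Σ NₕSₕ = 630500.
n_A = 200·389466/630500 = 123.542... → 124.

124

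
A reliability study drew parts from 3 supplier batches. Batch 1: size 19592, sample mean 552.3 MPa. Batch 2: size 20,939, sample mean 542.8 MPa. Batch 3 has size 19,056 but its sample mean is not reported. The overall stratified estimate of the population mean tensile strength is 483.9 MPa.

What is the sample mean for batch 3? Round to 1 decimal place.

348.9

N = 19592 + 20939 + 19056 = 59587.
Overall total = μ·N = 483.9·59587 = 28834149.3.
Subtract the known strata: 19592·552.3 + 20939·542.8 = 22186350.8.
Remaining total for batch 3: 28834149.3 − 22186350.8 = 6647798.5.
Divide by its size: 6647798.5 / 19056 = 348.856... → 348.9.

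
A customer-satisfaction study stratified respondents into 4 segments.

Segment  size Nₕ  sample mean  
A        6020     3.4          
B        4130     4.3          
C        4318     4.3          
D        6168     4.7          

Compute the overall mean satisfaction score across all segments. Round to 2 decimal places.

N = 6020 + 4130 + 4318 + 6168 = 20636.
Weight each subgroup mean by Nₕ/N and sum.
Σ Nₕx̄ₕ = 6020·3.4 + 4130·4.3 + 4318·4.3 + 6168·4.7 = 20468 + 17759 + 18567.4 + 28989.6 = 85784.
Divide by N: 85784 / 20636 = 4.1570... → 4.16.

4.16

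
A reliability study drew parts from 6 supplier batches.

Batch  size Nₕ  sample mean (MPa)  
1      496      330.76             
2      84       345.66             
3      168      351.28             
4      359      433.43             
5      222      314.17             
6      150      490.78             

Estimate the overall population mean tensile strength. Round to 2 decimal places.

N = 1479; weights Wₕ = Nₕ/N = (0.3354, 0.0568, 0.1136, 0.2427, 0.1501, 0.1014).
x̄_st = Σ Wₕ·x̄ₕ = 0.3354·330.76 + 0.0568·345.66 + 0.1136·351.28 + 0.2427·433.43 + 0.1501·314.17 + 0.1014·490.78 ≈ 372.5974...
→ 372.60.

372.60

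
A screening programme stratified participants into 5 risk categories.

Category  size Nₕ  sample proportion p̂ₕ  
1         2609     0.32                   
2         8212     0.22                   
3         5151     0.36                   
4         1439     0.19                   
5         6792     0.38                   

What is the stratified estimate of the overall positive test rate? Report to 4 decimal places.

0.3037

N = 2609 + 8212 + 5151 + 1439 + 6792 = 24203.
Overall proportion = Σ (Nₕ/N)·p̂ₕ.
Σ Nₕp̂ₕ = 834.88 + 1806.64 + 1854.36 + 273.41 + 2580.96 = 7350.25.
7350.25 / 24203 = 0.303692... → 0.3037.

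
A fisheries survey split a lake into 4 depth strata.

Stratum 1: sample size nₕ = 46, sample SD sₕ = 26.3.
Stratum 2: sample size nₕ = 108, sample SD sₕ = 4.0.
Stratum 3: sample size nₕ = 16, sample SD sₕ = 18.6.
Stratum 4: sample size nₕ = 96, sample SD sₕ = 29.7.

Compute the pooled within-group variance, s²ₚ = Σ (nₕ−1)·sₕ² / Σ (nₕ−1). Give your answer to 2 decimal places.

464.98

Degrees of freedom: 45 + 107 + 15 + 95 = 262.
Σ(nₕ−1)sₕ² = 45·691.69 + 107·16 + 15·345.96 + 95·882.09 = 121826.
s²ₚ = 121826 / 262 = 464.9847... → 464.98.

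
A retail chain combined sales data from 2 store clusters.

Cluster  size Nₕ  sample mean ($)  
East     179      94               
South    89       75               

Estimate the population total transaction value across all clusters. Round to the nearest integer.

Estimate total by summing Nₕ·x̄ₕ over strata.
179·94 + 89·75 = 16826 + 6675 = 23501.

23501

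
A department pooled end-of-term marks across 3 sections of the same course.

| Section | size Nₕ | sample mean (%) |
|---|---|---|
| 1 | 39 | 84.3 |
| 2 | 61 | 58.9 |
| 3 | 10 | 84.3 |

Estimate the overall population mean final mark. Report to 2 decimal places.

N = 110; weights Wₕ = Nₕ/N = (0.3545, 0.5545, 0.0909).
x̄_st = Σ Wₕ·x̄ₕ = 0.3545·84.3 + 0.5545·58.9 + 0.0909·84.3 ≈ 70.2145...
→ 70.21.

70.21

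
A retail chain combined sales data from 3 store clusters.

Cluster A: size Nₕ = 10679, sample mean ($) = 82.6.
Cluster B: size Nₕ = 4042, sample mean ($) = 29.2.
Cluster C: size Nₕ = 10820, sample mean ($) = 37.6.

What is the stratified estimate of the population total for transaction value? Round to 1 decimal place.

1406943.8

Population total = Σ Nₕ·x̄ₕ (each stratum's size times its mean).
10679·82.6 + 4042·29.2 + 10820·37.6 = 882085.4 + 118026.4 + 406832 = 1406943.8.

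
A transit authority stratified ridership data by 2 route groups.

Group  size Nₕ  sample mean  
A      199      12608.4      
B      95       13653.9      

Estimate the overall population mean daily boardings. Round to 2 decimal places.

12946.23

N = 199 + 95 = 294.
Overall mean = Σ (Nₕ/N)·x̄ₕ — weight by population share, not a simple average.
Σ Nₕx̄ₕ = 199·12608.4 + 95·13653.9 = 2509071.6 + 1297120.5 = 3806192.1.
Divide by N: 3806192.1 / 294 = 12946.2316... → 12946.23.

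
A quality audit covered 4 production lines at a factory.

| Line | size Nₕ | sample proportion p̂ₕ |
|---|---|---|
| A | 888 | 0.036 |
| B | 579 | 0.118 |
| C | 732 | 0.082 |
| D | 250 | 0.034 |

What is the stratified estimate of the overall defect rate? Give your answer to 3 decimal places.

0.069

N = 888 + 579 + 732 + 250 = 2449.
Overall proportion = Σ (Nₕ/N)·p̂ₕ.
Σ Nₕp̂ₕ = 31.968 + 68.322 + 60.024 + 8.5 = 168.814.
168.814 / 2449 = 0.06893... → 0.069.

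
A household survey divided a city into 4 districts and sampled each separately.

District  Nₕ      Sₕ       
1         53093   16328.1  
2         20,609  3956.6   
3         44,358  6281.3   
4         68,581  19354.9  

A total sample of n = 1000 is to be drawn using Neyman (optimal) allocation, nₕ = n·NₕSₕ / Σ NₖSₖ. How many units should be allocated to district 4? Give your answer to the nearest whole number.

1: NₕSₕ = 53093·16328.1 = 866907813.3
2: NₕSₕ = 20609·3956.6 = 81541569.4
3: NₕSₕ = 44358·6281.3 = 278625905.4
4: NₕSₕ = 68581·19354.9 = 1327378396.9
Σ NₕSₕ = 2554453685.
n_4 = 1000·1327378396.9/2554453685 = 519.633... → 520.

520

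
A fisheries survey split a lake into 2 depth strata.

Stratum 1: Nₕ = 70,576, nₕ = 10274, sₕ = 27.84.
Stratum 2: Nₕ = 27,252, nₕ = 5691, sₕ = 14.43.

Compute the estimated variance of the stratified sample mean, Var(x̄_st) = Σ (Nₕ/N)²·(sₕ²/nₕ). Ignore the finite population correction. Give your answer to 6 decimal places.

N = 97828; Wₕ = Nₕ/N.
stratum 1: (70576/97828)²·27.84²/10274 = 0.039263285
stratum 2: (27252/97828)²·14.43²/5691 = 0.002839321
Sum = 0.042102606 → 0.042103.

0.042103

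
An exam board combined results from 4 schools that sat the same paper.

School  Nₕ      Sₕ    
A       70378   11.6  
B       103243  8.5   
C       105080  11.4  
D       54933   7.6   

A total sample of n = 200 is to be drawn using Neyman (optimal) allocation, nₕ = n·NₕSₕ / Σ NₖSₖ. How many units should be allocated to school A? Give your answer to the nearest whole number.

A: NₕSₕ = 70378·11.6 = 816384.8
B: NₕSₕ = 103243·8.5 = 877565.5
C: NₕSₕ = 105080·11.4 = 1197912
D: NₕSₕ = 54933·7.6 = 417490.8
Σ NₕSₕ = 3309353.1.
n_A = 200·816384.8/3309353.1 = 49.338... → 49.

49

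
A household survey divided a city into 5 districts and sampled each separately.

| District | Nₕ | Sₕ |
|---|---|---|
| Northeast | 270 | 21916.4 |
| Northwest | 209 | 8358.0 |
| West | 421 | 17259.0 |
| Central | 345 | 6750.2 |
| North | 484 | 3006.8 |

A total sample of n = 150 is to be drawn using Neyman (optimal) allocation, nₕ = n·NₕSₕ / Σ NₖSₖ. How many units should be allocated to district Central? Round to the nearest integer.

19

Northeast: NₕSₕ = 270·21916.4 = 5917428
Northwest: NₕSₕ = 209·8358.0 = 1746822
West: NₕSₕ = 421·17259.0 = 7266039
Central: NₕSₕ = 345·6750.2 = 2328819
North: NₕSₕ = 484·3006.8 = 1455291.2
Σ NₕSₕ = 18714399.2.
n_Central = 150·2328819/18714399.2 = 18.666... → 19.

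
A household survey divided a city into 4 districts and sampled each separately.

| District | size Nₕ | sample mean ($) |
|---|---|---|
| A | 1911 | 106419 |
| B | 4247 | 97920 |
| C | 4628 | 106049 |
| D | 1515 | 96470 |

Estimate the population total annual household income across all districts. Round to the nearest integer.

A: 1911·106419 = 203366709
B: 4247·97920 = 415866240
C: 4628·106049 = 490794772
D: 1515·96470 = 146152050
τ̂ = Σ Nₕx̄ₕ = 1256179771.

1256179771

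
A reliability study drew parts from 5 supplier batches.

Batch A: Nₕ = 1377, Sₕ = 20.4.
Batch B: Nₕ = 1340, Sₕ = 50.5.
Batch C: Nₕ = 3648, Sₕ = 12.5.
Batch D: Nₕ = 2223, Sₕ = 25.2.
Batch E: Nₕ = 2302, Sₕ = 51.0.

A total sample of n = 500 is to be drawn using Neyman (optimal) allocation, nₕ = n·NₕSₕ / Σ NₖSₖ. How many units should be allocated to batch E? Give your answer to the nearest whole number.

186

Σ NₕSₕ = 1377·20.4 + 1340·50.5 + 3648·12.5 + 2223·25.2 + 2302·51.0 = 314782.4.
Share for E: 117402/314782.4 = 0.37296.
n_E = 500 × 0.37296 = 186.481... → 186.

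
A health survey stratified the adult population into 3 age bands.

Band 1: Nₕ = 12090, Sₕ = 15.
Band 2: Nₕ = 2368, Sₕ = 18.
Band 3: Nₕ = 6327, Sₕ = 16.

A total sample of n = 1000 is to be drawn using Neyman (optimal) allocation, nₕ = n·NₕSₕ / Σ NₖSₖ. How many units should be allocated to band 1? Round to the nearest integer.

1: NₕSₕ = 12090·15 = 181350
2: NₕSₕ = 2368·18 = 42624
3: NₕSₕ = 6327·16 = 101232
Σ NₕSₕ = 325206.
n_1 = 1000·181350/325206 = 557.647... → 558.

558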